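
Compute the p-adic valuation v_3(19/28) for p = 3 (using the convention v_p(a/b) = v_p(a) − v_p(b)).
v_3(19/28) = 0

Factor powers of 3 from the numerator and denominator of the reduced fraction: 19 = 3^0 · 19 and 28 = 3^0 · 28. Apply v_p(a/b) = v_p(a) − v_p(b): v_3(19/28) = 0 − 0 = 0.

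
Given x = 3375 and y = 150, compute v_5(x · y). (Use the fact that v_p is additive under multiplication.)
v_5(506250) = 5

v_p(x) = 3 (factor: 3375 = 5^3 · 27); v_p(y) = 2 (factor: 150 = 5^2 · 6). Additivity: v_p(xy) = v_p(x) + v_p(y) = 3 + 2 = 5. (Direct check: xy = 506250 = 5^5 · (162).)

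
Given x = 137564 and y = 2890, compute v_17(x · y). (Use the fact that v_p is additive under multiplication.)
v_17(397559960) = 5

v_p(x) = 3 (factor: 137564 = 17^3 · 28); v_p(y) = 2 (factor: 2890 = 17^2 · 10). Additivity: v_p(xy) = v_p(x) + v_p(y) = 3 + 2 = 5. (Direct check: xy = 397559960 = 17^5 · (280).)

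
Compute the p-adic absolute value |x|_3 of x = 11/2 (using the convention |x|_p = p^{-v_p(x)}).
|11/2|_3 = 1

Step 1 — compute v_3(x) by factoring powers of 3 out of the numerator and denominator: v_3(11/2) = 0. Step 2 — apply |x|_p = p^{-v_p(x)} = 3^{0} = 1.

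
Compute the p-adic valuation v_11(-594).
v_11(-594) = 1

v_11(n) is the largest exponent k such that 11^k divides n. Factor out: -594 = -11^1 · 54. (Sign doesn't affect v_p.) So v_11(-594) = 1.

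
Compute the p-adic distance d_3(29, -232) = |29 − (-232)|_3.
d_3(29, -232) = 1/9

Step 1 — x − y = 29 − (-232) = 261. Step 2 — v_3(261) = 2 (factor: 261 = (3^2 · 29); the sign does not affect v_p). Step 3 — |x − y|_3 = 3^{-2} = 1/9.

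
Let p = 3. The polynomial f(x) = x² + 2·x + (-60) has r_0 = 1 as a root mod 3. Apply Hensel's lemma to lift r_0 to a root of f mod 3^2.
r_1 = 4 (mod 9)

Hensel: r_{i+1} = r_i − f(r_i)·(f′(r_i))^{-1} mod 3^{i+2}, f′(x) = 2x + 2. Iterate:
  r_0 = 1 (mod 3)
  r_1 = 4 (mod 9)
Final: r = 4 satisfies f(r) ≡ 0 mod 3^2.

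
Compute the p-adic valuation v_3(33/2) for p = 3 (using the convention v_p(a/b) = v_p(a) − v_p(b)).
v_3(33/2) = 1

Factor powers of 3 from the numerator and denominator of the reduced fraction: 33 = 3^1 · 11 and 2 = 3^0 · 2. Apply v_p(a/b) = v_p(a) − v_p(b): v_3(33/2) = 1 − 0 = 1.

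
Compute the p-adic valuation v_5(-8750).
v_5(-8750) = 4

v_5(n) is the largest exponent k such that 5^k divides n. Factor out: -8750 = -5^4 · 14. (Sign doesn't affect v_p.) So v_5(-8750) = 4.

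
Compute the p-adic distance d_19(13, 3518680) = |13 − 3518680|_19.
d_19(13, 3518680) = 1/130321

Step 1 — x − y = 13 − 3518680 = -3518667. Step 2 — v_19(-3518667) = 4 (factor: -3518667 = −(19^4 · 27); the sign does not affect v_p). Step 3 — |x − y|_19 = 19^{-4} = 1/130321.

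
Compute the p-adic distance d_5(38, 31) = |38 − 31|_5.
d_5(38, 31) = 1

Step 1 — x − y = 38 − 31 = 7. Step 2 — v_5(7) = 0 (factor: 7 = (5^0 · 7); the sign does not affect v_p). Step 3 — |x − y|_5 = 5^{0} = 1.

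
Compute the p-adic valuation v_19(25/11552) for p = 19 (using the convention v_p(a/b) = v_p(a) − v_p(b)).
v_19(25/11552) = -2

Factor powers of 19 from the numerator and denominator of the reduced fraction: 25 = 19^0 · 25 and 11552 = 19^2 · 32. Apply v_p(a/b) = v_p(a) − v_p(b): v_19(25/11552) = 0 − 2 = -2.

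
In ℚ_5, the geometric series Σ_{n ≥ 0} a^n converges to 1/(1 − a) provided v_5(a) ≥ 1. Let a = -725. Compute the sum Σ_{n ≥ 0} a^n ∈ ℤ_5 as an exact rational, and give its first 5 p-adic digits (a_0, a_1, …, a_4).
Σ a^n = 1/(1 − a) = 1/726;  first 5 digits = (1, 0, 1, 4, 4)

v_5(a) = 2 ≥ 1, so the series converges in ℤ_5 to 1/(1 − a) = 1/(1 − (-725)) = 1/726. Expand this rational in ℤ_5: compute digits iteratively via d_i = x_i mod 5, x_{i+1} = (x_i − d_i)/5. The first 5 digits are (1, 0, 1, 4, 4).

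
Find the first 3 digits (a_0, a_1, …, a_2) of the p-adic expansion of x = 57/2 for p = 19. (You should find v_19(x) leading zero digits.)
(a_0, …, a_2) = (0, 11, 9)

v_19(57/2) = 1, so a_0 = ... = a_0 = 0. Factor out: x = 19^1 · u with u = 3/2 a unit in ℤ_19. Expand u iteratively via a_{v+i} = u_i mod 19, u_{i+1} = (u_i − a_{v+i})/19:
  u_0 = 3/2;  a_1 = 11;  u_1 = (u_0 − 11)/19 = -1/2
  u_1 = -1/2;  a_2 = 9;  u_2 = (u_1 − 9)/19 = -1/2
Digits: (0, 11, 9).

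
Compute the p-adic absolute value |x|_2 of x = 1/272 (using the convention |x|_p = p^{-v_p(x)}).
|1/272|_2 = 16

Step 1 — compute v_2(x) by factoring powers of 2 out of the numerator and denominator: v_2(1/272) = -4. Step 2 — apply |x|_p = p^{-v_p(x)} = 2^{4} = 16.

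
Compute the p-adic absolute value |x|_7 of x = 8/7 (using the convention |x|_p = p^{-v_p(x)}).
|8/7|_7 = 7

Step 1 — compute v_7(x) by factoring powers of 7 out of the numerator and denominator: v_7(8/7) = -1. Step 2 — apply |x|_p = p^{-v_p(x)} = 7^{1} = 7.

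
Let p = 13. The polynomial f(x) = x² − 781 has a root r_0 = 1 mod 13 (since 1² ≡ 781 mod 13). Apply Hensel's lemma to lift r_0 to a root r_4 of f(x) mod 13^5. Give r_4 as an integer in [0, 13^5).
r_4 = 137450 (mod 371293)

Hensel's recurrence: r_{i+1} = r_i − f(r_i)·(f′(r_i))^{-1} mod 13^{i+2}, with f′(x) = 2x. Iterate:
  r_0 = 1 (mod 13)
  r_1 = 53 (mod 169)
  r_2 = 1236 (mod 2197)
  r_3 = 23206 (mod 28561)
  r_4 = 137450 (mod 371293)
Final: r_4 = 137450, and one checks f(r_4) ≡ 0 mod 13^5.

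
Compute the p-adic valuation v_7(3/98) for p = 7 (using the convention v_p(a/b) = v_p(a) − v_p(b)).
v_7(3/98) = -2

Factor powers of 7 from the numerator and denominator of the reduced fraction: 3 = 7^0 · 3 and 98 = 7^2 · 2. Apply v_p(a/b) = v_p(a) − v_p(b): v_7(3/98) = 0 − 2 = -2.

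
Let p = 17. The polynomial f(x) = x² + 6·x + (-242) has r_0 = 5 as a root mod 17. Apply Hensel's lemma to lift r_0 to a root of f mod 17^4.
r_3 = 41434 (mod 83521)

Hensel: r_{i+1} = r_i − f(r_i)·(f′(r_i))^{-1} mod 17^{i+2}, f′(x) = 2x + 6. Iterate:
  r_0 = 5 (mod 17)
  r_1 = 107 (mod 289)
  r_2 = 2130 (mod 4913)
  r_3 = 41434 (mod 83521)
Final: r = 41434 satisfies f(r) ≡ 0 mod 17^4.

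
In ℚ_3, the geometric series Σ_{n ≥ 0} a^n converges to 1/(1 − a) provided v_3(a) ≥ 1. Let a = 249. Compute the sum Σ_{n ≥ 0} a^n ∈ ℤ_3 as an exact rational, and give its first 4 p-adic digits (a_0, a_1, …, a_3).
Σ a^n = 1/(1 − a) = -1/248;  first 4 digits = (1, 2, 1, 0)

v_3(a) = 1 ≥ 1, so the series converges in ℤ_3 to 1/(1 − a) = 1/(1 − 249) = -1/248. Expand this rational in ℤ_3: compute digits iteratively via d_i = x_i mod 3, x_{i+1} = (x_i − d_i)/3. The first 4 digits are (1, 2, 1, 0).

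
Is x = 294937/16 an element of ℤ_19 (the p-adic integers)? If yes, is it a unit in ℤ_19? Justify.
x ∈ ℤ_19 but not a unit; v_19(x) = 3 > 0

ℤ_19 = {x ∈ ℚ_19 : v_19(x) ≥ 0} and ℤ_19^× = {x ∈ ℤ_19 : v_19(x) = 0}. Here v_19(294937/16) = v_19(num) − v_19(den) = 3; compare against these criteria.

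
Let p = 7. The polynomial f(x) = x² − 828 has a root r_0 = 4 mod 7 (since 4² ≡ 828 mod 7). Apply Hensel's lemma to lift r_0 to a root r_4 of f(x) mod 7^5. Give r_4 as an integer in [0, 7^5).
r_4 = 2580 (mod 16807)

Hensel's recurrence: r_{i+1} = r_i − f(r_i)·(f′(r_i))^{-1} mod 7^{i+2}, with f′(x) = 2x. Iterate:
  r_0 = 4 (mod 7)
  r_1 = 32 (mod 49)
  r_2 = 179 (mod 343)
  r_3 = 179 (mod 2401)
  r_4 = 2580 (mod 16807)
Final: r_4 = 2580, and one checks f(r_4) ≡ 0 mod 7^5.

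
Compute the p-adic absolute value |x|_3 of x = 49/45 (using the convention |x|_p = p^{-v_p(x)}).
|49/45|_3 = 9

Step 1 — compute v_3(x) by factoring powers of 3 out of the numerator and denominator: v_3(49/45) = -2. Step 2 — apply |x|_p = p^{-v_p(x)} = 3^{2} = 9.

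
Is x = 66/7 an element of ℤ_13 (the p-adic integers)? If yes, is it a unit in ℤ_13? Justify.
x ∈ ℤ_13^× (unit); v_13(x) = 0

ℤ_13 = {x ∈ ℚ_13 : v_13(x) ≥ 0} and ℤ_13^× = {x ∈ ℤ_13 : v_13(x) = 0}. Here v_13(66/7) = v_13(num) − v_13(den) = 0; compare against these criteria.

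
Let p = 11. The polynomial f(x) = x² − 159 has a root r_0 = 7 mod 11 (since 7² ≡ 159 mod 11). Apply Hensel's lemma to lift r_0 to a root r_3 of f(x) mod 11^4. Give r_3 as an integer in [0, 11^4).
r_3 = 7102 (mod 14641)

Hensel's recurrence: r_{i+1} = r_i − f(r_i)·(f′(r_i))^{-1} mod 11^{i+2}, with f′(x) = 2x. Iterate:
  r_0 = 7 (mod 11)
  r_1 = 84 (mod 121)
  r_2 = 447 (mod 1331)
  r_3 = 7102 (mod 14641)
Final: r_3 = 7102, and one checks f(r_3) ≡ 0 mod 11^4.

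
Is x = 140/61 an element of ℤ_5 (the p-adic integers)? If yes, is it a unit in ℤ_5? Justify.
x ∈ ℤ_5 but not a unit; v_5(x) = 1 > 0

ℤ_5 = {x ∈ ℚ_5 : v_5(x) ≥ 0} and ℤ_5^× = {x ∈ ℤ_5 : v_5(x) = 0}. Here v_5(140/61) = v_5(num) − v_5(den) = 1; compare against these criteria.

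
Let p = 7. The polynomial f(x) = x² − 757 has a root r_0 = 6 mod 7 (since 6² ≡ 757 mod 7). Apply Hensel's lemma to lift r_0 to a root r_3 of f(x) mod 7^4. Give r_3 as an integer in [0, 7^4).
r_3 = 405 (mod 2401)

Hensel's recurrence: r_{i+1} = r_i − f(r_i)·(f′(r_i))^{-1} mod 7^{i+2}, with f′(x) = 2x. Iterate:
  r_0 = 6 (mod 7)
  r_1 = 13 (mod 49)
  r_2 = 62 (mod 343)
  r_3 = 405 (mod 2401)
Final: r_3 = 405, and one checks f(r_3) ≡ 0 mod 7^4.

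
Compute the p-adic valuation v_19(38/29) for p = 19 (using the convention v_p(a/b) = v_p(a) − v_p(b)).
v_19(38/29) = 1

Factor powers of 19 from the numerator and denominator of the reduced fraction: 38 = 19^1 · 2 and 29 = 19^0 · 29. Apply v_p(a/b) = v_p(a) − v_p(b): v_19(38/29) = 1 − 0 = 1.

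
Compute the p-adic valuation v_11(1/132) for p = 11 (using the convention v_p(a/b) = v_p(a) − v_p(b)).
v_11(1/132) = -1

Factor powers of 11 from the numerator and denominator of the reduced fraction: 1 = 11^0 · 1 and 132 = 11^1 · 12. Apply v_p(a/b) = v_p(a) − v_p(b): v_11(1/132) = 0 − 1 = -1.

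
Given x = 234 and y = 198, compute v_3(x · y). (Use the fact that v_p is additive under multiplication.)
v_3(46332) = 4

v_p(x) = 2 (factor: 234 = 3^2 · 26); v_p(y) = 2 (factor: 198 = 3^2 · 22). Additivity: v_p(xy) = v_p(x) + v_p(y) = 2 + 2 = 4. (Direct check: xy = 46332 = 3^4 · (572).)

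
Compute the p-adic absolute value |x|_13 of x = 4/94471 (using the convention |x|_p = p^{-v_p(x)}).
|4/94471|_13 = 2197

Step 1 — compute v_13(x) by factoring powers of 13 out of the numerator and denominator: v_13(4/94471) = -3. Step 2 — apply |x|_p = p^{-v_p(x)} = 13^{3} = 2197.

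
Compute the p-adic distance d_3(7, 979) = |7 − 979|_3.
d_3(7, 979) = 1/243

Step 1 — x − y = 7 − 979 = -972. Step 2 — v_3(-972) = 5 (factor: -972 = −(3^5 · 4); the sign does not affect v_p). Step 3 — |x − y|_3 = 3^{-5} = 1/243.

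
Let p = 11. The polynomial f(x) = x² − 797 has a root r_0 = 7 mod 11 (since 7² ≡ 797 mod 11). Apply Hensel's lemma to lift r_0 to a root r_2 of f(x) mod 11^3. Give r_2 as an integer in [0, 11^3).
r_2 = 458 (mod 1331)

Hensel's recurrence: r_{i+1} = r_i − f(r_i)·(f′(r_i))^{-1} mod 11^{i+2}, with f′(x) = 2x. Iterate:
  r_0 = 7 (mod 11)
  r_1 = 95 (mod 121)
  r_2 = 458 (mod 1331)
Final: r_2 = 458, and one checks f(r_2) ≡ 0 mod 11^3.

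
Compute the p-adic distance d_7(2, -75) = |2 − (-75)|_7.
d_7(2, -75) = 1/7

Step 1 — x − y = 2 − (-75) = 77. Step 2 — v_7(77) = 1 (factor: 77 = (7^1 · 11); the sign does not affect v_p). Step 3 — |x − y|_7 = 7^{-1} = 1/7.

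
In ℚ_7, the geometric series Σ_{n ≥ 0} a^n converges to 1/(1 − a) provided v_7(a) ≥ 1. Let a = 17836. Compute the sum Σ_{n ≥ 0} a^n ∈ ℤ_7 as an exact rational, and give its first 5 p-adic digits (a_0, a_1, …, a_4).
Σ a^n = 1/(1 − a) = -1/17835;  first 5 digits = (1, 0, 0, 3, 0)

v_7(a) = 3 ≥ 1, so the series converges in ℤ_7 to 1/(1 − a) = 1/(1 − 17836) = -1/17835. Expand this rational in ℤ_7: compute digits iteratively via d_i = x_i mod 7, x_{i+1} = (x_i − d_i)/7. The first 5 digits are (1, 0, 0, 3, 0).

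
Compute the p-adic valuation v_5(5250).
v_5(5250) = 3

v_5(n) is the largest exponent k such that 5^k divides n. Factor out: 5250 = 5^3 · 42. (Sign doesn't affect v_p.) So v_5(5250) = 3.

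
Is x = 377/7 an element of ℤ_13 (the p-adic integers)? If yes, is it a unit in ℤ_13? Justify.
x ∈ ℤ_13 but not a unit; v_13(x) = 1 > 0

ℤ_13 = {x ∈ ℚ_13 : v_13(x) ≥ 0} and ℤ_13^× = {x ∈ ℤ_13 : v_13(x) = 0}. Here v_13(377/7) = v_13(num) − v_13(den) = 1; compare against these criteria.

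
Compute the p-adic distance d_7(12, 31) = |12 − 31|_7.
d_7(12, 31) = 1

Step 1 — x − y = 12 − 31 = -19. Step 2 — v_7(-19) = 0 (factor: -19 = −(7^0 · 19); the sign does not affect v_p). Step 3 — |x − y|_7 = 7^{0} = 1.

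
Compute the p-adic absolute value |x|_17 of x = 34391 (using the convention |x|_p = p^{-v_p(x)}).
|34391|_17 = 1/4913

Step 1 — compute v_17(x) by factoring powers of 17 out of the numerator and denominator: v_17(34391) = 3. Step 2 — apply |x|_p = p^{-v_p(x)} = 17^{-3} = 1/4913.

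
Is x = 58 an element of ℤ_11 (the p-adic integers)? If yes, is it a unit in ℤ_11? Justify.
x ∈ ℤ_11^× (unit); v_11(x) = 0

ℤ_11 = {x ∈ ℚ_11 : v_11(x) ≥ 0} and ℤ_11^× = {x ∈ ℤ_11 : v_11(x) = 0}. Here v_11(58) = v_11(num) − v_11(den) = 0; compare against these criteria.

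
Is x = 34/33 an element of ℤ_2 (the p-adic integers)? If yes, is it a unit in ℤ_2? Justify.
x ∈ ℤ_2 but not a unit; v_2(x) = 1 > 0

ℤ_2 = {x ∈ ℚ_2 : v_2(x) ≥ 0} and ℤ_2^× = {x ∈ ℤ_2 : v_2(x) = 0}. Here v_2(34/33) = v_2(num) − v_2(den) = 1; compare against these criteria.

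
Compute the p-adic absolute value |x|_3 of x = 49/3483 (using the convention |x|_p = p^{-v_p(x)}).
|49/3483|_3 = 81

Step 1 — compute v_3(x) by factoring powers of 3 out of the numerator and denominator: v_3(49/3483) = -4. Step 2 — apply |x|_p = p^{-v_p(x)} = 3^{4} = 81.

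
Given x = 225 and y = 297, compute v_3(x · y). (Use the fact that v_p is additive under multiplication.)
v_3(66825) = 5

v_p(x) = 2 (factor: 225 = 3^2 · 25); v_p(y) = 3 (factor: 297 = 3^3 · 11). Additivity: v_p(xy) = v_p(x) + v_p(y) = 2 + 3 = 5. (Direct check: xy = 66825 = 3^5 · (275).)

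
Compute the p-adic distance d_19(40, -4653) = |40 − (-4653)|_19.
d_19(40, -4653) = 1/361

Step 1 — x − y = 40 − (-4653) = 4693. Step 2 — v_19(4693) = 2 (factor: 4693 = (19^2 · 13); the sign does not affect v_p). Step 3 — |x − y|_19 = 19^{-2} = 1/361.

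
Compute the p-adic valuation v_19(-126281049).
v_19(-126281049) = 5

v_19(n) is the largest exponent k such that 19^k divides n. Factor out: -126281049 = -19^5 · 51. (Sign doesn't affect v_p.) So v_19(-126281049) = 5.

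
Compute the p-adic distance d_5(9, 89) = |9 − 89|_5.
d_5(9, 89) = 1/5

Step 1 — x − y = 9 − 89 = -80. Step 2 — v_5(-80) = 1 (factor: -80 = −(5^1 · 16); the sign does not affect v_p). Step 3 — |x − y|_5 = 5^{-1} = 1/5.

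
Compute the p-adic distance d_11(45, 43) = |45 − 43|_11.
d_11(45, 43) = 1

Step 1 — x − y = 45 − 43 = 2. Step 2 — v_11(2) = 0 (factor: 2 = (11^0 · 2); the sign does not affect v_p). Step 3 — |x − y|_11 = 11^{0} = 1.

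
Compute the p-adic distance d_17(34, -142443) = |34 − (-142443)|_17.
d_17(34, -142443) = 1/4913

Step 1 — x − y = 34 − (-142443) = 142477. Step 2 — v_17(142477) = 3 (factor: 142477 = (17^3 · 29); the sign does not affect v_p). Step 3 — |x − y|_17 = 17^{-3} = 1/4913.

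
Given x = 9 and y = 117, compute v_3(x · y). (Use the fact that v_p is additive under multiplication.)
v_3(1053) = 4

v_p(x) = 2 (factor: 9 = 3^2 · 1); v_p(y) = 2 (factor: 117 = 3^2 · 13). Additivity: v_p(xy) = v_p(x) + v_p(y) = 2 + 2 = 4. (Direct check: xy = 1053 = 3^4 · (13).)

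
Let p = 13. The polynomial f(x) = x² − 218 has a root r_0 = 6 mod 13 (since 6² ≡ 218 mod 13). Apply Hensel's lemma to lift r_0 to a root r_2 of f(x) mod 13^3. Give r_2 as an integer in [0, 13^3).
r_2 = 2021 (mod 2197)

Hensel's recurrence: r_{i+1} = r_i − f(r_i)·(f′(r_i))^{-1} mod 13^{i+2}, with f′(x) = 2x. Iterate:
  r_0 = 6 (mod 13)
  r_1 = 162 (mod 169)
  r_2 = 2021 (mod 2197)
Final: r_2 = 2021, and one checks f(r_2) ≡ 0 mod 13^3.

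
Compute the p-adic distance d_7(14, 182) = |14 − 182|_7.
d_7(14, 182) = 1/7

Step 1 — x − y = 14 − 182 = -168. Step 2 — v_7(-168) = 1 (factor: -168 = −(7^1 · 24); the sign does not affect v_p). Step 3 — |x − y|_7 = 7^{-1} = 1/7.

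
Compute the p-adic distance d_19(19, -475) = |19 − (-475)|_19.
d_19(19, -475) = 1/19

Step 1 — x − y = 19 − (-475) = 494. Step 2 — v_19(494) = 1 (factor: 494 = (19^1 · 26); the sign does not affect v_p). Step 3 — |x − y|_19 = 19^{-1} = 1/19.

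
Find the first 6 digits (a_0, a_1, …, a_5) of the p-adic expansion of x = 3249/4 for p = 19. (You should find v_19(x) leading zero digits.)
(a_0, …, a_5) = (0, 0, 7, 14, 4, 14)

v_19(3249/4) = 2, so a_0 = ... = a_1 = 0. Factor out: x = 19^2 · u with u = 9/4 a unit in ℤ_19. Expand u iteratively via a_{v+i} = u_i mod 19, u_{i+1} = (u_i − a_{v+i})/19:
  u_0 = 9/4;  a_2 = 7;  u_1 = (u_0 − 7)/19 = -1/4
  u_1 = -1/4;  a_3 = 14;  u_2 = (u_1 − 14)/19 = -3/4
  u_2 = -3/4;  a_4 = 4;  u_3 = (u_2 − 4)/19 = -1/4
  u_3 = -1/4;  a_5 = 14;  u_4 = (u_3 − 14)/19 = -3/4
Digits: (0, 0, 7, 14, 4, 14).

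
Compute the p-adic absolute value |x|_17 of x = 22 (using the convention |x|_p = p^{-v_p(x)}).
|22|_17 = 1

Step 1 — compute v_17(x) by factoring powers of 17 out of the numerator and denominator: v_17(22) = 0. Step 2 — apply |x|_p = p^{-v_p(x)} = 17^{0} = 1.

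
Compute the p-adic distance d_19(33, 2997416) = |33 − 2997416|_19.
d_19(33, 2997416) = 1/130321

Step 1 — x − y = 33 − 2997416 = -2997383. Step 2 — v_19(-2997383) = 4 (factor: -2997383 = −(19^4 · 23); the sign does not affect v_p). Step 3 — |x − y|_19 = 19^{-4} = 1/130321.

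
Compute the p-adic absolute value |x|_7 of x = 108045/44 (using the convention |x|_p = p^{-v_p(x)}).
|108045/44|_7 = 1/2401

Step 1 — compute v_7(x) by factoring powers of 7 out of the numerator and denominator: v_7(108045/44) = 4. Step 2 — apply |x|_p = p^{-v_p(x)} = 7^{-4} = 1/2401.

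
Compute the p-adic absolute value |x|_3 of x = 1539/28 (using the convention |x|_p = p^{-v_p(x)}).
|1539/28|_3 = 1/81

Step 1 — compute v_3(x) by factoring powers of 3 out of the numerator and denominator: v_3(1539/28) = 4. Step 2 — apply |x|_p = p^{-v_p(x)} = 3^{-4} = 1/81.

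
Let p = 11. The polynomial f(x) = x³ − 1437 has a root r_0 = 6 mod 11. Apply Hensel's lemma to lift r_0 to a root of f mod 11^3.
r_2 = 1029 (mod 1331)

Hensel: r_{i+1} = r_i − f(r_i)/f′(r_i) mod 11^{i+2}, where f′(x) = 3x². Iterate:
  r_0 = 6 (mod 11)
  r_1 = 61 (mod 121)
  r_2 = 1029 (mod 1331)
Final: r = 1029 with f(r) ≡ 0 mod 11^3.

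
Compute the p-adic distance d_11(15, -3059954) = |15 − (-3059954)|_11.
d_11(15, -3059954) = 1/161051

Step 1 — x − y = 15 − (-3059954) = 3059969. Step 2 — v_11(3059969) = 5 (factor: 3059969 = (11^5 · 19); the sign does not affect v_p). Step 3 — |x − y|_11 = 11^{-5} = 1/161051.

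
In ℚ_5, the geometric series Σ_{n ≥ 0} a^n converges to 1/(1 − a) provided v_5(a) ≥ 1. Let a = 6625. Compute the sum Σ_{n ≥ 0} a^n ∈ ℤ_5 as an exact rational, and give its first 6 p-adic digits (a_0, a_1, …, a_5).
Σ a^n = 1/(1 − a) = -1/6624;  first 6 digits = (1, 0, 0, 3, 0, 2)

v_5(a) = 3 ≥ 1, so the series converges in ℤ_5 to 1/(1 − a) = 1/(1 − 6625) = -1/6624. Expand this rational in ℤ_5: compute digits iteratively via d_i = x_i mod 5, x_{i+1} = (x_i − d_i)/5. The first 6 digits are (1, 0, 0, 3, 0, 2).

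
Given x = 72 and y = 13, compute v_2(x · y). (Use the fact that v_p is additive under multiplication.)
v_2(936) = 3

v_p(x) = 3 (factor: 72 = 2^3 · 9); v_p(y) = 0 (factor: 13 = 2^0 · 13). Additivity: v_p(xy) = v_p(x) + v_p(y) = 3 + 0 = 3. (Direct check: xy = 936 = 2^3 · (117).)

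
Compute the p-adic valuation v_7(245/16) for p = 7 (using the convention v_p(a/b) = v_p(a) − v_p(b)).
v_7(245/16) = 2

Factor powers of 7 from the numerator and denominator of the reduced fraction: 245 = 7^2 · 5 and 16 = 7^0 · 16. Apply v_p(a/b) = v_p(a) − v_p(b): v_7(245/16) = 2 − 0 = 2.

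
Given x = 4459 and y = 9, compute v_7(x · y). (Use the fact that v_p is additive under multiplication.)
v_7(40131) = 3

v_p(x) = 3 (factor: 4459 = 7^3 · 13); v_p(y) = 0 (factor: 9 = 7^0 · 9). Additivity: v_p(xy) = v_p(x) + v_p(y) = 3 + 0 = 3. (Direct check: xy = 40131 = 7^3 · (117).)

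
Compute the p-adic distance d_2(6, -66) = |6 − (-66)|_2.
d_2(6, -66) = 1/8

Step 1 — x − y = 6 − (-66) = 72. Step 2 — v_2(72) = 3 (factor: 72 = (2^3 · 9); the sign does not affect v_p). Step 3 — |x − y|_2 = 2^{-3} = 1/8.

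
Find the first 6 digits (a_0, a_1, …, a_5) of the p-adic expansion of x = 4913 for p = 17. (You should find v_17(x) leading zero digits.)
(a_0, …, a_5) = (0, 0, 0, 1, 0, 0)

v_17(4913) = 3, so a_0 = ... = a_2 = 0. Factor out: x = 17^3 · u with u = 1 a unit in ℤ_17. Expand u iteratively via a_{v+i} = u_i mod 17, u_{i+1} = (u_i − a_{v+i})/17:
  u_0 = 1;  a_3 = 1;  u_1 = (u_0 − 1)/17 = 0
  u_1 = 0;  a_4 = 0;  u_2 = (u_1 − 0)/17 = 0
  u_2 = 0;  a_5 = 0;  u_3 = (u_2 − 0)/17 = 0
Digits: (0, 0, 0, 1, 0, 0).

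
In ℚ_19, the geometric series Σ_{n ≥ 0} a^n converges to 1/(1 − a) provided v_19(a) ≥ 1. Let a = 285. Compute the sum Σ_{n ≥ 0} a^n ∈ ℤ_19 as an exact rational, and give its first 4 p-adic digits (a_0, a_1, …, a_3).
Σ a^n = 1/(1 − a) = -1/284;  first 4 digits = (1, 15, 16, 4)

v_19(a) = 1 ≥ 1, so the series converges in ℤ_19 to 1/(1 − a) = 1/(1 − 285) = -1/284. Expand this rational in ℤ_19: compute digits iteratively via d_i = x_i mod 19, x_{i+1} = (x_i − d_i)/19. The first 4 digits are (1, 15, 16, 4).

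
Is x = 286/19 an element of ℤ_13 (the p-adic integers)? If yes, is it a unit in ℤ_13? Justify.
x ∈ ℤ_13 but not a unit; v_13(x) = 1 > 0

ℤ_13 = {x ∈ ℚ_13 : v_13(x) ≥ 0} and ℤ_13^× = {x ∈ ℤ_13 : v_13(x) = 0}. Here v_13(286/19) = v_13(num) − v_13(den) = 1; compare against these criteria.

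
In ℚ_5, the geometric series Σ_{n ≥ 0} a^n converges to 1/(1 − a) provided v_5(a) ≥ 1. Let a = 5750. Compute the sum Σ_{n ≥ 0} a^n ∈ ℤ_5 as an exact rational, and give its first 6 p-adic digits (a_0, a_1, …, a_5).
Σ a^n = 1/(1 − a) = -1/5749;  first 6 digits = (1, 0, 0, 1, 4, 1)

v_5(a) = 3 ≥ 1, so the series converges in ℤ_5 to 1/(1 − a) = 1/(1 − 5750) = -1/5749. Expand this rational in ℤ_5: compute digits iteratively via d_i = x_i mod 5, x_{i+1} = (x_i − d_i)/5. The first 6 digits are (1, 0, 0, 1, 4, 1).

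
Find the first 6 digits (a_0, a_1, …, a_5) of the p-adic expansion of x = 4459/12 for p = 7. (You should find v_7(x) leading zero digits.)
(a_0, …, a_5) = (0, 0, 0, 4, 6, 2)

v_7(4459/12) = 3, so a_0 = ... = a_2 = 0. Factor out: x = 7^3 · u with u = 13/12 a unit in ℤ_7. Expand u iteratively via a_{v+i} = u_i mod 7, u_{i+1} = (u_i − a_{v+i})/7:
  u_0 = 13/12;  a_3 = 4;  u_1 = (u_0 − 4)/7 = -5/12
  u_1 = -5/12;  a_4 = 6;  u_2 = (u_1 − 6)/7 = -11/12
  u_2 = -11/12;  a_5 = 2;  u_3 = (u_2 − 2)/7 = -5/12
Digits: (0, 0, 0, 4, 6, 2).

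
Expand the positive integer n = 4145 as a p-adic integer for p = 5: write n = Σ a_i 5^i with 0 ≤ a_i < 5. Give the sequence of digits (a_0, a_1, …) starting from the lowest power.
(a_0, a_1, …) = (0, 4, 0, 3, 1, 1)

Repeated division by 5 gives the digits low-to-high: 4145 = 4·5^1 + 3·5^3 + 1·5^4 + 1·5^5. Digit sequence: (0, 4, 0, 3, 1, 1).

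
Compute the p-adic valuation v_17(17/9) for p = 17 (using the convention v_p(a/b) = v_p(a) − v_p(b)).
v_17(17/9) = 1

Factor powers of 17 from the numerator and denominator of the reduced fraction: 17 = 17^1 · 1 and 9 = 17^0 · 9. Apply v_p(a/b) = v_p(a) − v_p(b): v_17(17/9) = 1 − 0 = 1.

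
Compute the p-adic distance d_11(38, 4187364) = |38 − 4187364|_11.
d_11(38, 4187364) = 1/161051

Step 1 — x − y = 38 − 4187364 = -4187326. Step 2 — v_11(-4187326) = 5 (factor: -4187326 = −(11^5 · 26); the sign does not affect v_p). Step 3 — |x − y|_11 = 11^{-5} = 1/161051.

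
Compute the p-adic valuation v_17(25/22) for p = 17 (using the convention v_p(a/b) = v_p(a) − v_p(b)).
v_17(25/22) = 0

Factor powers of 17 from the numerator and denominator of the reduced fraction: 25 = 17^0 · 25 and 22 = 17^0 · 22. Apply v_p(a/b) = v_p(a) − v_p(b): v_17(25/22) = 0 − 0 = 0.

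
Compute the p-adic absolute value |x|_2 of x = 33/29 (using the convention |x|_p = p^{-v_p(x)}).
|33/29|_2 = 1

Step 1 — compute v_2(x) by factoring powers of 2 out of the numerator and denominator: v_2(33/29) = 0. Step 2 — apply |x|_p = p^{-v_p(x)} = 2^{0} = 1.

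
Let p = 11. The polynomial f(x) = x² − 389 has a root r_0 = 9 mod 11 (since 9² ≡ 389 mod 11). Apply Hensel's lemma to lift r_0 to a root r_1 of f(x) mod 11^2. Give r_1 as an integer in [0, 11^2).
r_1 = 53 (mod 121)

Hensel's recurrence: r_{i+1} = r_i − f(r_i)·(f′(r_i))^{-1} mod 11^{i+2}, with f′(x) = 2x. Iterate:
  r_0 = 9 (mod 11)
  r_1 = 53 (mod 121)
Final: r_1 = 53, and one checks f(r_1) ≡ 0 mod 11^2.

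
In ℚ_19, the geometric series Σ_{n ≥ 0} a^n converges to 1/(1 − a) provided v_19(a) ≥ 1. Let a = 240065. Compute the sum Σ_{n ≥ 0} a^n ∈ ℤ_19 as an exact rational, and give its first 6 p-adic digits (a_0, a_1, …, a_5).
Σ a^n = 1/(1 − a) = -1/240064;  first 6 digits = (1, 0, 0, 16, 1, 0)

v_19(a) = 3 ≥ 1, so the series converges in ℤ_19 to 1/(1 − a) = 1/(1 − 240065) = -1/240064. Expand this rational in ℤ_19: compute digits iteratively via d_i = x_i mod 19, x_{i+1} = (x_i − d_i)/19. The first 6 digits are (1, 0, 0, 16, 1, 0).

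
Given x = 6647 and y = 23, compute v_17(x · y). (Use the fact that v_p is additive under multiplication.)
v_17(152881) = 2

v_p(x) = 2 (factor: 6647 = 17^2 · 23); v_p(y) = 0 (factor: 23 = 17^0 · 23). Additivity: v_p(xy) = v_p(x) + v_p(y) = 2 + 0 = 2. (Direct check: xy = 152881 = 17^2 · (529).)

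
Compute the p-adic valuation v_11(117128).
v_11(117128) = 4

v_11(n) is the largest exponent k such that 11^k divides n. Factor out: 117128 = 11^4 · 8. (Sign doesn't affect v_p.) So v_11(117128) = 4.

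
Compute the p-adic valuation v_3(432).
v_3(432) = 3

v_3(n) is the largest exponent k such that 3^k divides n. Factor out: 432 = 3^3 · 16. (Sign doesn't affect v_p.) So v_3(432) = 3.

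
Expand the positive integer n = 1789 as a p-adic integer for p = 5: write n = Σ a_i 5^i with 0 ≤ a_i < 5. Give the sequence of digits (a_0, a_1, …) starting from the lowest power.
(a_0, a_1, …) = (4, 2, 1, 4, 2)

Repeated division by 5 gives the digits low-to-high: 1789 = 4 + 2·5^1 + 1·5^2 + 4·5^3 + 2·5^4. Digit sequence: (4, 2, 1, 4, 2).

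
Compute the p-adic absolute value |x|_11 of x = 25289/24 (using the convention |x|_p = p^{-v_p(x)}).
|25289/24|_11 = 1/1331

Step 1 — compute v_11(x) by factoring powers of 11 out of the numerator and denominator: v_11(25289/24) = 3. Step 2 — apply |x|_p = p^{-v_p(x)} = 11^{-3} = 1/1331.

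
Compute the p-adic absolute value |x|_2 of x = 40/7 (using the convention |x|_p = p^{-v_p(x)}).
|40/7|_2 = 1/8

Step 1 — compute v_2(x) by factoring powers of 2 out of the numerator and denominator: v_2(40/7) = 3. Step 2 — apply |x|_p = p^{-v_p(x)} = 2^{-3} = 1/8.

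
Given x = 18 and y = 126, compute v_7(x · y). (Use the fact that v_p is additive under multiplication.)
v_7(2268) = 1

v_p(x) = 0 (factor: 18 = 7^0 · 18); v_p(y) = 1 (factor: 126 = 7^1 · 18). Additivity: v_p(xy) = v_p(x) + v_p(y) = 0 + 1 = 1. (Direct check: xy = 2268 = 7^1 · (324).)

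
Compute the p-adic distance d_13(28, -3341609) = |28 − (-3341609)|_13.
d_13(28, -3341609) = 1/371293

Step 1 — x − y = 28 − (-3341609) = 3341637. Step 2 — v_13(3341637) = 5 (factor: 3341637 = (13^5 · 9); the sign does not affect v_p). Step 3 — |x − y|_13 = 13^{-5} = 1/371293.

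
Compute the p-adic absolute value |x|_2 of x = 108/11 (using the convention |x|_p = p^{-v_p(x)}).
|108/11|_2 = 1/4

Step 1 — compute v_2(x) by factoring powers of 2 out of the numerator and denominator: v_2(108/11) = 2. Step 2 — apply |x|_p = p^{-v_p(x)} = 2^{-2} = 1/4.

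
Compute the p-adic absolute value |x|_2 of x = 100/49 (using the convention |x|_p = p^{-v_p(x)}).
|100/49|_2 = 1/4

Step 1 — compute v_2(x) by factoring powers of 2 out of the numerator and denominator: v_2(100/49) = 2. Step 2 — apply |x|_p = p^{-v_p(x)} = 2^{-2} = 1/4.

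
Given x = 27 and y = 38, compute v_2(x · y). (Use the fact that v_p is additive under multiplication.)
v_2(1026) = 1

v_p(x) = 0 (factor: 27 = 2^0 · 27); v_p(y) = 1 (factor: 38 = 2^1 · 19). Additivity: v_p(xy) = v_p(x) + v_p(y) = 0 + 1 = 1. (Direct check: xy = 1026 = 2^1 · (513).)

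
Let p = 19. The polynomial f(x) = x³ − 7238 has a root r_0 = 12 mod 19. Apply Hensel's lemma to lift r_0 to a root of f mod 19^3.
r_2 = 3964 (mod 6859)

Hensel: r_{i+1} = r_i − f(r_i)/f′(r_i) mod 19^{i+2}, where f′(x) = 3x². Iterate:
  r_0 = 12 (mod 19)
  r_1 = 354 (mod 361)
  r_2 = 3964 (mod 6859)
Final: r = 3964 with f(r) ≡ 0 mod 19^3.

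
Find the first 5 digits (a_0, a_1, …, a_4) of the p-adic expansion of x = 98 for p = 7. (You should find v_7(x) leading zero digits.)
(a_0, …, a_4) = (0, 0, 2, 0, 0)

v_7(98) = 2, so a_0 = ... = a_1 = 0. Factor out: x = 7^2 · u with u = 2 a unit in ℤ_7. Expand u iteratively via a_{v+i} = u_i mod 7, u_{i+1} = (u_i − a_{v+i})/7:
  u_0 = 2;  a_2 = 2;  u_1 = (u_0 − 2)/7 = 0
  u_1 = 0;  a_3 = 0;  u_2 = (u_1 − 0)/7 = 0
  u_2 = 0;  a_4 = 0;  u_3 = (u_2 − 0)/7 = 0
Digits: (0, 0, 2, 0, 0).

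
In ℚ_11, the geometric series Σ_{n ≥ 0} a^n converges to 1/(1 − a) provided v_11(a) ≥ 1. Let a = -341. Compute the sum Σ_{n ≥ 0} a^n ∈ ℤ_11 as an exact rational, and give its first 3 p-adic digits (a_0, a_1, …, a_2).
Σ a^n = 1/(1 − a) = 1/342;  first 3 digits = (1, 2, 1)

v_11(a) = 1 ≥ 1, so the series converges in ℤ_11 to 1/(1 − a) = 1/(1 − (-341)) = 1/342. Expand this rational in ℤ_11: compute digits iteratively via d_i = x_i mod 11, x_{i+1} = (x_i − d_i)/11. The first 3 digits are (1, 2, 1).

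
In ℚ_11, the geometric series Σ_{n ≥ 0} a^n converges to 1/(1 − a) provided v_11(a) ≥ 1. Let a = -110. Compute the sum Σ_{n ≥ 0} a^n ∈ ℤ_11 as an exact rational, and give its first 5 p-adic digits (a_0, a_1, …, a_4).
Σ a^n = 1/(1 − a) = 1/111;  first 5 digits = (1, 1, 0, 10, 9)

v_11(a) = 1 ≥ 1, so the series converges in ℤ_11 to 1/(1 − a) = 1/(1 − (-110)) = 1/111. Expand this rational in ℤ_11: compute digits iteratively via d_i = x_i mod 11, x_{i+1} = (x_i − d_i)/11. The first 5 digits are (1, 1, 0, 10, 9).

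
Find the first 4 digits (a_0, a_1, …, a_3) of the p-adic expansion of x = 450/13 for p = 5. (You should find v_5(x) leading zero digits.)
(a_0, …, a_3) = (0, 0, 1, 2)

v_5(450/13) = 2, so a_0 = ... = a_1 = 0. Factor out: x = 5^2 · u with u = 18/13 a unit in ℤ_5. Expand u iteratively via a_{v+i} = u_i mod 5, u_{i+1} = (u_i − a_{v+i})/5:
  u_0 = 18/13;  a_2 = 1;  u_1 = (u_0 − 1)/5 = 1/13
  u_1 = 1/13;  a_3 = 2;  u_2 = (u_1 − 2)/5 = -5/13
Digits: (0, 0, 1, 2).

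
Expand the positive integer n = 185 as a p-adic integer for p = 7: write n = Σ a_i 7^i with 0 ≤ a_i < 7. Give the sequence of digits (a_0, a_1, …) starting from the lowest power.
(a_0, a_1, …) = (3, 5, 3)

Repeated division by 7 gives the digits low-to-high: 185 = 3 + 5·7^1 + 3·7^2. Digit sequence: (3, 5, 3).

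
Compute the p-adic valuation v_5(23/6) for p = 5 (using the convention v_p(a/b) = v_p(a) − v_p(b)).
v_5(23/6) = 0

Factor powers of 5 from the numerator and denominator of the reduced fraction: 23 = 5^0 · 23 and 6 = 5^0 · 6. Apply v_p(a/b) = v_p(a) − v_p(b): v_5(23/6) = 0 − 0 = 0.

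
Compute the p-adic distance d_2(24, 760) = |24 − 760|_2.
d_2(24, 760) = 1/32

Step 1 — x − y = 24 − 760 = -736. Step 2 — v_2(-736) = 5 (factor: -736 = −(2^5 · 23); the sign does not affect v_p). Step 3 — |x − y|_2 = 2^{-5} = 1/32.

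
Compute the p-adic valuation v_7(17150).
v_7(17150) = 3

v_7(n) is the largest exponent k such that 7^k divides n. Factor out: 17150 = 7^3 · 50. (Sign doesn't affect v_p.) So v_7(17150) = 3.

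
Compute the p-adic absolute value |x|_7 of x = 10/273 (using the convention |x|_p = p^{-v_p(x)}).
|10/273|_7 = 7

Step 1 — compute v_7(x) by factoring powers of 7 out of the numerator and denominator: v_7(10/273) = -1. Step 2 — apply |x|_p = p^{-v_p(x)} = 7^{1} = 7.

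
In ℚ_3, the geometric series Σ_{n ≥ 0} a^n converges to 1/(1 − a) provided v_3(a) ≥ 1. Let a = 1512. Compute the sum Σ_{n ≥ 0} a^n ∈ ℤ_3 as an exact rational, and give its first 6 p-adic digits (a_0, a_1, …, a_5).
Σ a^n = 1/(1 − a) = -1/1511;  first 6 digits = (1, 0, 0, 2, 0, 0)

v_3(a) = 3 ≥ 1, so the series converges in ℤ_3 to 1/(1 − a) = 1/(1 − 1512) = -1/1511. Expand this rational in ℤ_3: compute digits iteratively via d_i = x_i mod 3, x_{i+1} = (x_i − d_i)/3. The first 6 digits are (1, 0, 0, 2, 0, 0).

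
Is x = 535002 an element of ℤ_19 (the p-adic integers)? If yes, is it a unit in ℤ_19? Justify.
x ∈ ℤ_19 but not a unit; v_19(x) = 3 > 0

ℤ_19 = {x ∈ ℚ_19 : v_19(x) ≥ 0} and ℤ_19^× = {x ∈ ℤ_19 : v_19(x) = 0}. Here v_19(535002) = v_19(num) − v_19(den) = 3; compare against these criteria.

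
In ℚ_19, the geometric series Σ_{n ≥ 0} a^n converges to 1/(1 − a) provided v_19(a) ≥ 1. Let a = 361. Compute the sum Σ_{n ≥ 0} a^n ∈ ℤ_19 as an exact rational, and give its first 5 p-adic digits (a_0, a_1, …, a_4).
Σ a^n = 1/(1 − a) = -1/360;  first 5 digits = (1, 0, 1, 0, 1)

v_19(a) = 2 ≥ 1, so the series converges in ℤ_19 to 1/(1 − a) = 1/(1 − 361) = -1/360. Expand this rational in ℤ_19: compute digits iteratively via d_i = x_i mod 19, x_{i+1} = (x_i − d_i)/19. The first 5 digits are (1, 0, 1, 0, 1).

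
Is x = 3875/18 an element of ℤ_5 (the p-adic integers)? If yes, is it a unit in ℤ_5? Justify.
x ∈ ℤ_5 but not a unit; v_5(x) = 3 > 0

ℤ_5 = {x ∈ ℚ_5 : v_5(x) ≥ 0} and ℤ_5^× = {x ∈ ℤ_5 : v_5(x) = 0}. Here v_5(3875/18) = v_5(num) − v_5(den) = 3; compare against these criteria.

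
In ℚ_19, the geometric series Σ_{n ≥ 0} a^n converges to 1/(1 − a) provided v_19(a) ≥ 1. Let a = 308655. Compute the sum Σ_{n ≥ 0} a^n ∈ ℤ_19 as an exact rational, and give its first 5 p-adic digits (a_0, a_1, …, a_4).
Σ a^n = 1/(1 − a) = -1/308654;  first 5 digits = (1, 0, 0, 7, 2)

v_19(a) = 3 ≥ 1, so the series converges in ℤ_19 to 1/(1 − a) = 1/(1 − 308655) = -1/308654. Expand this rational in ℤ_19: compute digits iteratively via d_i = x_i mod 19, x_{i+1} = (x_i − d_i)/19. The first 5 digits are (1, 0, 0, 7, 2).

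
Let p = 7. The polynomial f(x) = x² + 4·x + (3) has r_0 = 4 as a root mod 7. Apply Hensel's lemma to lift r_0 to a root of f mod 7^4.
r_3 = 2398 (mod 2401)

Hensel: r_{i+1} = r_i − f(r_i)·(f′(r_i))^{-1} mod 7^{i+2}, f′(x) = 2x + 4. Iterate:
  r_0 = 4 (mod 7)
  r_1 = 46 (mod 49)
  r_2 = 340 (mod 343)
  r_3 = 2398 (mod 2401)
Final: r = 2398 satisfies f(r) ≡ 0 mod 7^4.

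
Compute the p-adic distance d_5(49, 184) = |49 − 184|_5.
d_5(49, 184) = 1/5

Step 1 — x − y = 49 − 184 = -135. Step 2 — v_5(-135) = 1 (factor: -135 = −(5^1 · 27); the sign does not affect v_p). Step 3 — |x − y|_5 = 5^{-1} = 1/5.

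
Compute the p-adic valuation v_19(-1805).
v_19(-1805) = 2

v_19(n) is the largest exponent k such that 19^k divides n. Factor out: -1805 = -19^2 · 5. (Sign doesn't affect v_p.) So v_19(-1805) = 2.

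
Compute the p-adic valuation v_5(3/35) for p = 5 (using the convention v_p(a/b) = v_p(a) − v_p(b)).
v_5(3/35) = -1

Factor powers of 5 from the numerator and denominator of the reduced fraction: 3 = 5^0 · 3 and 35 = 5^1 · 7. Apply v_p(a/b) = v_p(a) − v_p(b): v_5(3/35) = 0 − 1 = -1.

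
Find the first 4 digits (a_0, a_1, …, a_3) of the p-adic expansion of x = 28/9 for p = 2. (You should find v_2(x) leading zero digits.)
(a_0, …, a_3) = (0, 0, 1, 1)

v_2(28/9) = 2, so a_0 = ... = a_1 = 0. Factor out: x = 2^2 · u with u = 7/9 a unit in ℤ_2. Expand u iteratively via a_{v+i} = u_i mod 2, u_{i+1} = (u_i − a_{v+i})/2:
  u_0 = 7/9;  a_2 = 1;  u_1 = (u_0 − 1)/2 = -1/9
  u_1 = -1/9;  a_3 = 1;  u_2 = (u_1 − 1)/2 = -5/9
Digits: (0, 0, 1, 1).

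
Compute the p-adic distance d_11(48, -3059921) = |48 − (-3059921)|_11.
d_11(48, -3059921) = 1/161051

Step 1 — x − y = 48 − (-3059921) = 3059969. Step 2 — v_11(3059969) = 5 (factor: 3059969 = (11^5 · 19); the sign does not affect v_p). Step 3 — |x − y|_11 = 11^{-5} = 1/161051.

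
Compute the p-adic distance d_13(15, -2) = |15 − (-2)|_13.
d_13(15, -2) = 1

Step 1 — x − y = 15 − (-2) = 17. Step 2 — v_13(17) = 0 (factor: 17 = (13^0 · 17); the sign does not affect v_p). Step 3 — |x − y|_13 = 13^{0} = 1.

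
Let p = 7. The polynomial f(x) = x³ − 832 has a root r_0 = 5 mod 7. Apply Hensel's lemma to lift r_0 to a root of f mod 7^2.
r_1 = 19 (mod 49)

Hensel: r_{i+1} = r_i − f(r_i)/f′(r_i) mod 7^{i+2}, where f′(x) = 3x². Iterate:
  r_0 = 5 (mod 7)
  r_1 = 19 (mod 49)
Final: r = 19 with f(r) ≡ 0 mod 7^2.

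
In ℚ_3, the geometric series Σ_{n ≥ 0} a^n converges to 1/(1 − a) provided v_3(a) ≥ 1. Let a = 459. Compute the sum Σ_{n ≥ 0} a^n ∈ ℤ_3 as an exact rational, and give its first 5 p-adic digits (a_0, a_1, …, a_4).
Σ a^n = 1/(1 − a) = -1/458;  first 5 digits = (1, 0, 0, 2, 2)

v_3(a) = 3 ≥ 1, so the series converges in ℤ_3 to 1/(1 − a) = 1/(1 − 459) = -1/458. Expand this rational in ℤ_3: compute digits iteratively via d_i = x_i mod 3, x_{i+1} = (x_i − d_i)/3. The first 5 digits are (1, 0, 0, 2, 2).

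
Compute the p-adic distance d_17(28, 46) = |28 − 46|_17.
d_17(28, 46) = 1

Step 1 — x − y = 28 − 46 = -18. Step 2 — v_17(-18) = 0 (factor: -18 = −(17^0 · 18); the sign does not affect v_p). Step 3 — |x − y|_17 = 17^{0} = 1.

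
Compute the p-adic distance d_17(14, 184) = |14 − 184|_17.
d_17(14, 184) = 1/17

Step 1 — x − y = 14 − 184 = -170. Step 2 — v_17(-170) = 1 (factor: -170 = −(17^1 · 10); the sign does not affect v_p). Step 3 — |x − y|_17 = 17^{-1} = 1/17.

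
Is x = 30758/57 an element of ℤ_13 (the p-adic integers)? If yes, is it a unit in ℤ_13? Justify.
x ∈ ℤ_13 but not a unit; v_13(x) = 3 > 0

ℤ_13 = {x ∈ ℚ_13 : v_13(x) ≥ 0} and ℤ_13^× = {x ∈ ℤ_13 : v_13(x) = 0}. Here v_13(30758/57) = v_13(num) − v_13(den) = 3; compare against these criteria.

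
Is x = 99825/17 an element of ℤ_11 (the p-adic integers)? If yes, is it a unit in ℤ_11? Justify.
x ∈ ℤ_11 but not a unit; v_11(x) = 3 > 0

ℤ_11 = {x ∈ ℚ_11 : v_11(x) ≥ 0} and ℤ_11^× = {x ∈ ℤ_11 : v_11(x) = 0}. Here v_11(99825/17) = v_11(num) − v_11(den) = 3; compare against these criteria.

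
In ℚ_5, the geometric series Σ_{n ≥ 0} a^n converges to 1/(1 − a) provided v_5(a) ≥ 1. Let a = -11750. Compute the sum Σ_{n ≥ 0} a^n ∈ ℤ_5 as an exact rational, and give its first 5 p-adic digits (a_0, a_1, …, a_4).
Σ a^n = 1/(1 − a) = 1/11751;  first 5 digits = (1, 0, 0, 1, 1)

v_5(a) = 3 ≥ 1, so the series converges in ℤ_5 to 1/(1 − a) = 1/(1 − (-11750)) = 1/11751. Expand this rational in ℤ_5: compute digits iteratively via d_i = x_i mod 5, x_{i+1} = (x_i − d_i)/5. The first 5 digits are (1, 0, 0, 1, 1).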